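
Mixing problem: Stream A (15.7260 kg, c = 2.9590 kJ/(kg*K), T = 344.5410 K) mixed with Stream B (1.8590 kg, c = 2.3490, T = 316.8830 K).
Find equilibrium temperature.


num = 17416.3688
den = 50.9000
Tf = 342.1682 K

342.1682 K


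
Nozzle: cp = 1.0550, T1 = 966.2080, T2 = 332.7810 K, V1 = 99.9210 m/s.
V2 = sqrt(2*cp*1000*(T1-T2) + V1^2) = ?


dT = 633.4270 K
2*cp*1000*dT = 1336530.9700
V1^2 = 9984.2062
V2 = sqrt(1346515.1762) = 1160.3944 m/s

1160.3944 m/s


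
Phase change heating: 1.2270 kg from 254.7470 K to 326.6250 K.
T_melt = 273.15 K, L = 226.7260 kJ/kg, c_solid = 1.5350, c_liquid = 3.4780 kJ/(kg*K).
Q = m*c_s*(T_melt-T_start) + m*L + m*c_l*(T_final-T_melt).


Q1 (sensible, solid) = 1.2270 * 1.5350 * 18.4030 = 34.6610 kJ
Q2 (latent) = 1.2270 * 226.7260 = 278.1928 kJ
Q3 (sensible, liquid) = 1.2270 * 3.4780 * 53.4750 = 228.2049 kJ
Q_total = 541.0587 kJ

541.0587 kJ


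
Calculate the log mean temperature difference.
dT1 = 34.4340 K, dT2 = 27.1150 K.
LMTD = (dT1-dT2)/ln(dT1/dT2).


dT1/dT2 = 1.2699
ln(dT1/dT2) = 0.2390
LMTD = 7.3190 / 0.2390 = 30.6289 K

30.6289 K


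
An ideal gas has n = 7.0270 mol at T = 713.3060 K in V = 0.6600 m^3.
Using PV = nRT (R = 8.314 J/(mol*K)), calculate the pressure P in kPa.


P = nRT/V = 7.0270 * 8.314 * 713.3060 / 0.6600
= 41673.1041 / 0.6600 = 63141.0668 Pa = 63.1411 kPa

63.1411 kPa


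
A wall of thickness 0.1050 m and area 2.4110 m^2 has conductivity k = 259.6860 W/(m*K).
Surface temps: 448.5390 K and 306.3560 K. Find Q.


dT = 142.1830 K
Q = 259.6860 * 2.4110 * 142.1830 / 0.1050 = 847820.9064 W

847820.9064 W


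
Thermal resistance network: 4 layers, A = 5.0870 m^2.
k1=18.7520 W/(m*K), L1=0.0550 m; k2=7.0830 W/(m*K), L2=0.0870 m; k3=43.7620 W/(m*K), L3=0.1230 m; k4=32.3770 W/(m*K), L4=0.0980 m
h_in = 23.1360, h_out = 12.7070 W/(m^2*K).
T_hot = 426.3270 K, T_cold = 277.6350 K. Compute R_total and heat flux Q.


R_conv_in = 1/(23.1360*5.0870) = 0.0085
R_1 = 0.0550/(18.7520*5.0870) = 0.0006
R_2 = 0.0870/(7.0830*5.0870) = 0.0024
R_3 = 0.1230/(43.7620*5.0870) = 0.0006
R_4 = 0.0980/(32.3770*5.0870) = 0.0006
R_conv_out = 1/(12.7070*5.0870) = 0.0155
R_total = 0.0281 K/W
Q = 148.6920 / 0.0281 = 5290.4860 W

R_total = 0.0281 K/W, Q = 5290.4860 W


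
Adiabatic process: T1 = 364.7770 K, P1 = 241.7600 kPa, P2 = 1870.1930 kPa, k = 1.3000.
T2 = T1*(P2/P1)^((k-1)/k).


(k-1)/k = 0.2308
(P2/P1)^exp = 1.6034
T2 = 364.7770 * 1.6034 = 584.8795 K

584.8795 K


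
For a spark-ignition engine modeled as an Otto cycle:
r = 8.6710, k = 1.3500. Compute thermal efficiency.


r^(k-1) = 2.1297
eta = 1 - 1/2.1297 = 0.5305 = 53.0457%

53.0457%


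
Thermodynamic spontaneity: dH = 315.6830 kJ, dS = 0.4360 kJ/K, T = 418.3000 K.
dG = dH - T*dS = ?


T*dS = 418.3000 * 0.4360 = 182.3788 kJ
dG = 315.6830 - 182.3788 = 133.3042 kJ (non-spontaneous)

dG = 133.3042 kJ, non-spontaneous


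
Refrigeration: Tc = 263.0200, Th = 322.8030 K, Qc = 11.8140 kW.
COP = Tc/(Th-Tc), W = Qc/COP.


COP = 263.0200 / 59.7830 = 4.3996
W = 11.8140 / 4.3996 = 2.6853 kW

COP = 4.3996, W = 2.6853 kW


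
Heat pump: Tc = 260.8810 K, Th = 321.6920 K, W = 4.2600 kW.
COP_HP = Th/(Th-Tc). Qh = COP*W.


COP = 321.6920 / 60.8110 = 5.2900
Qh = 5.2900 * 4.2600 = 22.5355 kW

COP = 5.2900, Qh = 22.5355 kW


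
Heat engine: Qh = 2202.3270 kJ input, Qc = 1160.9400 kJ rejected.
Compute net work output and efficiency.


W = 2202.3270 - 1160.9400 = 1041.3870 kJ
eta = 1041.3870 / 2202.3270 = 0.4729 = 47.2858%

W = 1041.3870 kJ, eta = 47.2858%


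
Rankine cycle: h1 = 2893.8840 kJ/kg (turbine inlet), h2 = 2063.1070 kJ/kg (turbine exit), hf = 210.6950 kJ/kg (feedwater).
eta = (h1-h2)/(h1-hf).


W = 830.7770 kJ/kg
Q_in = 2683.1890 kJ/kg
eta = 0.3096 = 30.9623%

eta = 30.9623%


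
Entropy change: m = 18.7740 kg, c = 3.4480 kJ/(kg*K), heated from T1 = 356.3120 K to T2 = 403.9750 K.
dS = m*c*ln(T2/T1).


T2/T1 = 1.1338
ln(T2/T1) = 0.1255
dS = 18.7740 * 3.4480 * 0.1255 = 8.1270 kJ/K

8.1270 kJ/K


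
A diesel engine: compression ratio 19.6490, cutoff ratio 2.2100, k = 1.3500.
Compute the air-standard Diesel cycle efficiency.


r^(k-1) = 2.8358
rc^k = 2.9170
eta = 0.5862 = 58.6169%

58.6169%


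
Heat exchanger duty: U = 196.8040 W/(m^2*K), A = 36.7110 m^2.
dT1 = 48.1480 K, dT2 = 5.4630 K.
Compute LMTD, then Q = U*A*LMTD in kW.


LMTD = 19.6137 K
Q = 196.8040 * 36.7110 * 19.6137 = 141706.6885 W = 141.7067 kW

141.7067 kW


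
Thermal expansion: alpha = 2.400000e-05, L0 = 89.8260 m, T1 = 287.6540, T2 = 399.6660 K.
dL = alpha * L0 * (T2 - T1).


dT = 112.0120 K
dL = 2.400000e-05 * 89.8260 * 112.0120 = 0.241478 m
L_final = 90.067478 m

dL = 0.241478 m


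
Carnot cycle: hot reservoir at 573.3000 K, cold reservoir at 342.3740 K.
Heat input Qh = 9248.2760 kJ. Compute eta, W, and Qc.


eta = 1 - 342.3740/573.3000 = 0.4028
W = 0.4028 * 9248.2760 = 3725.2178 kJ
Qc = 9248.2760 - 3725.2178 = 5523.0582 kJ

eta = 40.2801%, W = 3725.2178 kJ, Qc = 5523.0582 kJ


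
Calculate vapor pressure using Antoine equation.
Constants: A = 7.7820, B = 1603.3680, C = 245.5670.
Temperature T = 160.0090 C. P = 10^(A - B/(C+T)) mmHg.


C+T = 405.5760
B/(C+T) = 3.9533
log10(P) = 7.7820 - 3.9533 = 3.8287
P = 10^3.8287 = 6740.4541 mmHg

6740.4541 mmHg


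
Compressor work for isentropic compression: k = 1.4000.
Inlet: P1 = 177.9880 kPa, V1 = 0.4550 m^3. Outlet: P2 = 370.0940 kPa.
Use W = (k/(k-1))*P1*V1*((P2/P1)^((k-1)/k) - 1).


(k-1)/k = 0.2857
(P2/P1)^exp = 1.2326
W = 3.5000 * 177.9880 * 0.4550 * (1.2326 - 1) = 65.9396 kJ

65.9396 kJ


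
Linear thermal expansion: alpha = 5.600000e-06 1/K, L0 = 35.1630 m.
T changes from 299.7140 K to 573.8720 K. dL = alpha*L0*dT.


dT = 274.1580 K
dL = 5.600000e-06 * 35.1630 * 274.1580 = 0.053985 m
L_final = 35.216985 m

dL = 0.053985 m


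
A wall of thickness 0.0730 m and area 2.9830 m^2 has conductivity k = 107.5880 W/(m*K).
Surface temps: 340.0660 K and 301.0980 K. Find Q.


dT = 38.9680 K
Q = 107.5880 * 2.9830 * 38.9680 / 0.0730 = 171317.7430 W

171317.7430 W


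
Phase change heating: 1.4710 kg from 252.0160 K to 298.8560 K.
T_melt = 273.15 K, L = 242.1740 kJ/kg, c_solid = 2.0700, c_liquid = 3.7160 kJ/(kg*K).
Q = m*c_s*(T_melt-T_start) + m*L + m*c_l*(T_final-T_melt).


Q1 (sensible, solid) = 1.4710 * 2.0700 * 21.1340 = 64.3524 kJ
Q2 (latent) = 1.4710 * 242.1740 = 356.2380 kJ
Q3 (sensible, liquid) = 1.4710 * 3.7160 * 25.7060 = 140.5151 kJ
Q_total = 561.1054 kJ

561.1054 kJ


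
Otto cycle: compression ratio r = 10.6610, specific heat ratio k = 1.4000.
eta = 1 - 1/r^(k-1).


r^(k-1) = 2.5770
eta = 1 - 1/2.5770 = 0.6120 = 61.1956%

61.1956%


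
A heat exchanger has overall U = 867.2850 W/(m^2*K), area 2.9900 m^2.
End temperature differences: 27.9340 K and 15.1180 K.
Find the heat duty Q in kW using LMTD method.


LMTD = 20.8744 K
Q = 867.2850 * 2.9900 * 20.8744 = 54131.0570 W = 54.1311 kW

54.1311 kW


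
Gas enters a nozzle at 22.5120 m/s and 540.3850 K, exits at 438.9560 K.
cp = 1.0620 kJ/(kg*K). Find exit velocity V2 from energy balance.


dT = 101.4290 K
2*cp*1000*dT = 215435.1960
V1^2 = 506.7901
V2 = sqrt(215941.9861) = 464.6956 m/s

464.6956 m/s


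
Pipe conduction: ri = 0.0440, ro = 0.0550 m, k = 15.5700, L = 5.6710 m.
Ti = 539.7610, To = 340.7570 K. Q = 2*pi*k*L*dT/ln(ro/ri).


dT = 199.0040 K
ln(ro/ri) = 0.2231
Q = 2*pi*15.5700*5.6710*199.0040 / 0.2231 = 494772.5461 W

494772.5461 W


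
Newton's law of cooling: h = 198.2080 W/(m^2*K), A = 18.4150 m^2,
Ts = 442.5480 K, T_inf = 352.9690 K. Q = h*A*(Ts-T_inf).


dT = 89.5790 K
Q = 198.2080 * 18.4150 * 89.5790 = 326963.3787 W

326963.3787 W


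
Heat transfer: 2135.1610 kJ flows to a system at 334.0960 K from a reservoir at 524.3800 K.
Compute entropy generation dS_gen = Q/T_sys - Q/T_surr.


dS_sys = 2135.1610/334.0960 = 6.3909 kJ/K
dS_surr = -2135.1610/524.3800 = -4.0718 kJ/K
dS_gen = 6.3909 - 4.0718 = 2.3191 kJ/K (irreversible)

dS_gen = 2.3191 kJ/K, irreversible


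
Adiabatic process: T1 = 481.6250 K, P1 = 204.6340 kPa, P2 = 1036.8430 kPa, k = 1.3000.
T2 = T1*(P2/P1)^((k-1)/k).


(k-1)/k = 0.2308
(P2/P1)^exp = 1.4542
T2 = 481.6250 * 1.4542 = 700.3905 K

700.3905 K


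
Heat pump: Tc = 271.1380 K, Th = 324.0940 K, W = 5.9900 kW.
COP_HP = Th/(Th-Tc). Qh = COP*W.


COP = 324.0940 / 52.9560 = 6.1201
Qh = 6.1201 * 5.9900 = 36.6592 kW

COP = 6.1201, Qh = 36.6592 kW


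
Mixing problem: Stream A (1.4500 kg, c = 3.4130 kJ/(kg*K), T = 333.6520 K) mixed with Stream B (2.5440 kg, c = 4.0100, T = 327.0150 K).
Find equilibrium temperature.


num = 4987.2176
den = 15.1503
Tf = 329.1830 K

329.1830 K


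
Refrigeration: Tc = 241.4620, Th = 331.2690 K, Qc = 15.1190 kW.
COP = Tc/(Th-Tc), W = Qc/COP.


COP = 241.4620 / 89.8070 = 2.6887
W = 15.1190 / 2.6887 = 5.6232 kW

COP = 2.6887, W = 5.6232 kW


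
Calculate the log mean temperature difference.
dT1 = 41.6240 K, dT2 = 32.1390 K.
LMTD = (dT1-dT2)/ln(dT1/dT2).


dT1/dT2 = 1.2951
ln(dT1/dT2) = 0.2586
LMTD = 9.4850 / 0.2586 = 36.6773 K

36.6773 K


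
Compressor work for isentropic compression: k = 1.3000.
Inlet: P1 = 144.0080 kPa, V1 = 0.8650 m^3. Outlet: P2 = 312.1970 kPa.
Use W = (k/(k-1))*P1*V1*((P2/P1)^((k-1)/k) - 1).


(k-1)/k = 0.2308
(P2/P1)^exp = 1.1955
W = 4.3333 * 144.0080 * 0.8650 * (1.1955 - 1) = 105.5269 kJ

105.5269 kJ


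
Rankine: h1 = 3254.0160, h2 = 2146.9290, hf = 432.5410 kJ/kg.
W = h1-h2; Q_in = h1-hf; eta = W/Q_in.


W = 1107.0870 kJ/kg
Q_in = 2821.4750 kJ/kg
eta = 0.3924 = 39.2379%

eta = 39.2379%


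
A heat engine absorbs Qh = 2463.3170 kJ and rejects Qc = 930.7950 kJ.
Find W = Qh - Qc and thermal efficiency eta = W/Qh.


W = 2463.3170 - 930.7950 = 1532.5220 kJ
eta = 1532.5220 / 2463.3170 = 0.6221 = 62.2138%

W = 1532.5220 kJ, eta = 62.2138%


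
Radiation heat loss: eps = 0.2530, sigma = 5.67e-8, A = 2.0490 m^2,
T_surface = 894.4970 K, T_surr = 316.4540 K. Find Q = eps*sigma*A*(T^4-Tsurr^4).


T^4 = 6.4020e+11
Tsurr^4 = 1.0029e+10
Q = 0.2530 * 5.67e-8 * 2.0490 * 6.3017e+11 = 18522.6908 W

18522.6908 W


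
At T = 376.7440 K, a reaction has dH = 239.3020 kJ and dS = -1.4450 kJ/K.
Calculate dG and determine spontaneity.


T*dS = 376.7440 * -1.4450 = -544.3951 kJ
dG = 239.3020 + 544.3951 = 783.6971 kJ (non-spontaneous)

dG = 783.6971 kJ, non-spontaneous


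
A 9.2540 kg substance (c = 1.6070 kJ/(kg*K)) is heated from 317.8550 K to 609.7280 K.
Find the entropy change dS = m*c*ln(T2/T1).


T2/T1 = 1.9183
ln(T2/T1) = 0.6514
dS = 9.2540 * 1.6070 * 0.6514 = 9.6873 kJ/K

9.6873 kJ/K


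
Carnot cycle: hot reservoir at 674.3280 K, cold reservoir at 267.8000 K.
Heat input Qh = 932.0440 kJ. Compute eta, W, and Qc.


eta = 1 - 267.8000/674.3280 = 0.6029
W = 0.6029 * 932.0440 = 561.8957 kJ
Qc = 932.0440 - 561.8957 = 370.1483 kJ

eta = 60.2864%, W = 561.8957 kJ, Qc = 370.1483 kJ


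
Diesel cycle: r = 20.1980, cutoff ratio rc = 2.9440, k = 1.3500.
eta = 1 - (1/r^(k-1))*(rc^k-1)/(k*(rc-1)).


r^(k-1) = 2.8632
rc^k = 4.2960
eta = 0.5614 = 56.1367%

56.1367%


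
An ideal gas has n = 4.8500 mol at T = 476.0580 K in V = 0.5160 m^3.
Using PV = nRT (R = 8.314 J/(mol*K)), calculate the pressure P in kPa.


P = nRT/V = 4.8500 * 8.314 * 476.0580 / 0.5160
= 19196.0391 / 0.5160 = 37201.6262 Pa = 37.2016 kPa

37.2016 kPa


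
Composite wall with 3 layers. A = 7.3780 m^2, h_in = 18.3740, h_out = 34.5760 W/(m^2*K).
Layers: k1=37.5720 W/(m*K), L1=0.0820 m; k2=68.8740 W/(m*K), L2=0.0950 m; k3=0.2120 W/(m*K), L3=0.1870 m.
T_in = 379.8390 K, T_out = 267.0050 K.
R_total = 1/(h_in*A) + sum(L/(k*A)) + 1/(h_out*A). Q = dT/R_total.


R_conv_in = 1/(18.3740*7.3780) = 0.0074
R_1 = 0.0820/(37.5720*7.3780) = 0.0003
R_2 = 0.0950/(68.8740*7.3780) = 0.0002
R_3 = 0.1870/(0.2120*7.3780) = 0.1196
R_conv_out = 1/(34.5760*7.3780) = 0.0039
R_total = 0.1313 K/W
Q = 112.8340 / 0.1313 = 859.1364 W

R_total = 0.1313 K/W, Q = 859.1364 W


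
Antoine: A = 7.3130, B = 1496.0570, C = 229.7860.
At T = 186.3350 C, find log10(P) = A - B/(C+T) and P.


C+T = 416.1210
B/(C+T) = 3.5952
log10(P) = 7.3130 - 3.5952 = 3.7178
P = 10^3.7178 = 5221.0141 mmHg

5221.0141 mmHg


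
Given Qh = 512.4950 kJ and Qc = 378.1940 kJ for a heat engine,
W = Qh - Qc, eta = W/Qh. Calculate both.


W = 512.4950 - 378.1940 = 134.3010 kJ
eta = 134.3010 / 512.4950 = 0.2621 = 26.2053%

W = 134.3010 kJ, eta = 26.2053%


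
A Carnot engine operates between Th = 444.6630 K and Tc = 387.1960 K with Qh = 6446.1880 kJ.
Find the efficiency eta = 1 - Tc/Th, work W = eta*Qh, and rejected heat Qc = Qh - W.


eta = 1 - 387.1960/444.6630 = 0.1292
W = 0.1292 * 6446.1880 = 833.0873 kJ
Qc = 6446.1880 - 833.0873 = 5613.1007 kJ

eta = 12.9237%, W = 833.0873 kJ, Qc = 5613.1007 kJ


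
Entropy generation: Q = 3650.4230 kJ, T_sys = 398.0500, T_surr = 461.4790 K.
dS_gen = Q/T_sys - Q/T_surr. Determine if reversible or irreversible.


dS_sys = 3650.4230/398.0500 = 9.1708 kJ/K
dS_surr = -3650.4230/461.4790 = -7.9103 kJ/K
dS_gen = 9.1708 - 7.9103 = 1.2605 kJ/K (irreversible)

dS_gen = 1.2605 kJ/K, irreversible


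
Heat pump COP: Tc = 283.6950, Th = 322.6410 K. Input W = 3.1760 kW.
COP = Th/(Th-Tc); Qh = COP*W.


COP = 322.6410 / 38.9460 = 8.2843
Qh = 8.2843 * 3.1760 = 26.3110 kW

COP = 8.2843, Qh = 26.3110 kW


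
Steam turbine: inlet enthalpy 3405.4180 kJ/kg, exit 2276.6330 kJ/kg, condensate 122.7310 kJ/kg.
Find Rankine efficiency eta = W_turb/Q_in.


W = 1128.7850 kJ/kg
Q_in = 3282.6870 kJ/kg
eta = 0.3439 = 34.3860%

eta = 34.3860%


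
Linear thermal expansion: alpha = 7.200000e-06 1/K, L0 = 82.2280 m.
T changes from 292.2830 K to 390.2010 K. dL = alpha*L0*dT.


dT = 97.9180 K
dL = 7.200000e-06 * 82.2280 * 97.9180 = 0.057972 m
L_final = 82.285972 m

dL = 0.057972 m


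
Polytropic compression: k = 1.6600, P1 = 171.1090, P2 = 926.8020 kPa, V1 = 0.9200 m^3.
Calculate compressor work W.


(k-1)/k = 0.3976
(P2/P1)^exp = 1.9576
W = 2.5152 * 171.1090 * 0.9200 * (1.9576 - 1) = 379.1369 kJ

379.1369 kJ


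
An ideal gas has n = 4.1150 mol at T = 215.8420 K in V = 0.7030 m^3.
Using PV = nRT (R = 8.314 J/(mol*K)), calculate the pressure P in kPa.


P = nRT/V = 4.1150 * 8.314 * 215.8420 / 0.7030
= 7384.4102 / 0.7030 = 10504.1398 Pa = 10.5041 kPa

10.5041 kPa


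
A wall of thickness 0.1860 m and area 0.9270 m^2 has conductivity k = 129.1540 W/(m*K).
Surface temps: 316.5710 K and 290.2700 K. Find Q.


dT = 26.3010 K
Q = 129.1540 * 0.9270 * 26.3010 / 0.1860 = 16929.6084 W

16929.6084 W


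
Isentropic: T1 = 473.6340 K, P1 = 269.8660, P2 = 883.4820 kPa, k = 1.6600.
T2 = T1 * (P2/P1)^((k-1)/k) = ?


(k-1)/k = 0.3976
(P2/P1)^exp = 1.6024
T2 = 473.6340 * 1.6024 = 758.9647 K

758.9647 K


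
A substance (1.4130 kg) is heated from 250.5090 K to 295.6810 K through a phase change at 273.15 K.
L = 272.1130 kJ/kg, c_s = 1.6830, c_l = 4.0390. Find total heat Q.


Q1 (sensible, solid) = 1.4130 * 1.6830 * 22.6410 = 53.8421 kJ
Q2 (latent) = 1.4130 * 272.1130 = 384.4957 kJ
Q3 (sensible, liquid) = 1.4130 * 4.0390 * 22.5310 = 128.5868 kJ
Q_total = 566.9246 kJ

566.9246 kJ


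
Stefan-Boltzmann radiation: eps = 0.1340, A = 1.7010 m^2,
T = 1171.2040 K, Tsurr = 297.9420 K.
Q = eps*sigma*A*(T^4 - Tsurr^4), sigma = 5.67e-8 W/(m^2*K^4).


T^4 = 1.8816e+12
Tsurr^4 = 7.8800e+09
Q = 0.1340 * 5.67e-8 * 1.7010 * 1.8737e+12 = 24215.8521 W

24215.8521 W


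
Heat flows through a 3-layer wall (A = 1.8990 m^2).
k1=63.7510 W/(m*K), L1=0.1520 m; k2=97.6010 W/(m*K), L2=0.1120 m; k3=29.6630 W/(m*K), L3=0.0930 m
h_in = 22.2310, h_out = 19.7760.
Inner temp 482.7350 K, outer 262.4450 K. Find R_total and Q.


R_conv_in = 1/(22.2310*1.8990) = 0.0237
R_1 = 0.1520/(63.7510*1.8990) = 0.0013
R_2 = 0.1120/(97.6010*1.8990) = 0.0006
R_3 = 0.0930/(29.6630*1.8990) = 0.0017
R_conv_out = 1/(19.7760*1.8990) = 0.0266
R_total = 0.0538 K/W
Q = 220.2900 / 0.0538 = 4092.6308 W

R_total = 0.0538 K/W, Q = 4092.6308 W


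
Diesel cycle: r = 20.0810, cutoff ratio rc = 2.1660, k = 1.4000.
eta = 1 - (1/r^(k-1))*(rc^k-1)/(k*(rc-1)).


r^(k-1) = 3.3198
rc^k = 2.9507
eta = 0.6400 = 64.0048%

64.0048%


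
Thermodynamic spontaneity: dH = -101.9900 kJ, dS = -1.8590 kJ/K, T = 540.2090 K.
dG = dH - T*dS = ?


T*dS = 540.2090 * -1.8590 = -1004.2485 kJ
dG = -101.9900 + 1004.2485 = 902.2585 kJ (non-spontaneous)

dG = 902.2585 kJ, non-spontaneous


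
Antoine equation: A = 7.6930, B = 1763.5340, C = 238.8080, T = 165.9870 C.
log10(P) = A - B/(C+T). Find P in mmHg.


C+T = 404.7950
B/(C+T) = 4.3566
log10(P) = 7.6930 - 4.3566 = 3.3364
P = 10^3.3364 = 2169.6509 mmHg

2169.6509 mmHg


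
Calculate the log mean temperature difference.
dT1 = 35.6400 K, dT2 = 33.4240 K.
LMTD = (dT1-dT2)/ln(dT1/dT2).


dT1/dT2 = 1.0663
ln(dT1/dT2) = 0.0642
LMTD = 2.2160 / 0.0642 = 34.5201 K

34.5201 K


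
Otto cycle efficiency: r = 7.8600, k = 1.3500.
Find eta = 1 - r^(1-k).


r^(k-1) = 2.0578
eta = 1 - 1/2.0578 = 0.5140 = 51.4038%

51.4038%


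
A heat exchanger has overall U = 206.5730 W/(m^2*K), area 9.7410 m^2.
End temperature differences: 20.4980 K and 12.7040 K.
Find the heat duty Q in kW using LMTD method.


LMTD = 16.2915 K
Q = 206.5730 * 9.7410 * 16.2915 = 32782.1079 W = 32.7821 kW

32.7821 kW


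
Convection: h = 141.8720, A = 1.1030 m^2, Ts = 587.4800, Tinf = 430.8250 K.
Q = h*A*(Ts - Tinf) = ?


dT = 156.6550 K
Q = 141.8720 * 1.1030 * 156.6550 = 24514.1289 W

24514.1289 W


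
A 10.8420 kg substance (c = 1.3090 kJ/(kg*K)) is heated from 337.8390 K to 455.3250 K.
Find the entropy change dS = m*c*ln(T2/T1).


T2/T1 = 1.3478
ln(T2/T1) = 0.2984
dS = 10.8420 * 1.3090 * 0.2984 = 4.2355 kJ/K

4.2355 kJ/K


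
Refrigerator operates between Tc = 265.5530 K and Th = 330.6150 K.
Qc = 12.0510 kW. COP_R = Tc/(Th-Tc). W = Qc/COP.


COP = 265.5530 / 65.0620 = 4.0815
W = 12.0510 / 4.0815 = 2.9526 kW

COP = 4.0815, W = 2.9526 kW


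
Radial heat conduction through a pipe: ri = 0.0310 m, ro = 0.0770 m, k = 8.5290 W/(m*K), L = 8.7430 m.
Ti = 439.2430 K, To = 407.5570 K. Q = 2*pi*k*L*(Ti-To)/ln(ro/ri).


dT = 31.6860 K
ln(ro/ri) = 0.9098
Q = 2*pi*8.5290*8.7430*31.6860 / 0.9098 = 16317.4109 W

16317.4109 W


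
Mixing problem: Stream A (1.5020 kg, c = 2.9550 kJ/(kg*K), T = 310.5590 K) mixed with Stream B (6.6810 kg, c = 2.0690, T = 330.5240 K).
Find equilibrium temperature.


num = 5947.2178
den = 18.2614
Tf = 325.6715 K

325.6715 K


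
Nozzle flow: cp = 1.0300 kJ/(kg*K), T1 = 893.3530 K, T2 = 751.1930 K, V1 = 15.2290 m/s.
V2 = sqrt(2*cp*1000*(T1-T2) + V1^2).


dT = 142.1600 K
2*cp*1000*dT = 292849.6000
V1^2 = 231.9224
V2 = sqrt(293081.5224) = 541.3700 m/s

541.3700 m/s


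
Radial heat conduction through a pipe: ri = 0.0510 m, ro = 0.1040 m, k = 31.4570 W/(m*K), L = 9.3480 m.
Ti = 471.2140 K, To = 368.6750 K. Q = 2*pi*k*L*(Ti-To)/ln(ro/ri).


dT = 102.5390 K
ln(ro/ri) = 0.7126
Q = 2*pi*31.4570*9.3480*102.5390 / 0.7126 = 265876.7142 W

265876.7142 W


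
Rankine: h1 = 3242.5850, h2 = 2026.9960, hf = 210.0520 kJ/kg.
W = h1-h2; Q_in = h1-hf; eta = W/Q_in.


W = 1215.5890 kJ/kg
Q_in = 3032.5330 kJ/kg
eta = 0.4008 = 40.0849%

eta = 40.0849%


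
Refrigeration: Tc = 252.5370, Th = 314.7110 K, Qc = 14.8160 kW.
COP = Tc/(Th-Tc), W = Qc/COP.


COP = 252.5370 / 62.1740 = 4.0618
W = 14.8160 / 4.0618 = 3.6477 kW

COP = 4.0618, W = 3.6477 kW


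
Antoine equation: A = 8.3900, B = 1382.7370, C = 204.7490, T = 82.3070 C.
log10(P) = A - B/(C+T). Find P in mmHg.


C+T = 287.0560
B/(C+T) = 4.8170
log10(P) = 8.3900 - 4.8170 = 3.5730
P = 10^3.5730 = 3741.4586 mmHg

3741.4586 mmHg


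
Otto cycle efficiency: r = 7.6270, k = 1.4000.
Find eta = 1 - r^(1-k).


r^(k-1) = 2.2539
eta = 1 - 1/2.2539 = 0.5563 = 55.6332%

55.6332%


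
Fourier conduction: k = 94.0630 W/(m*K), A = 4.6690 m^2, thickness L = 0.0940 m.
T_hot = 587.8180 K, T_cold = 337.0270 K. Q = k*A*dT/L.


dT = 250.7910 K
Q = 94.0630 * 4.6690 * 250.7910 / 0.0940 = 1171727.9601 W

1171727.9601 W


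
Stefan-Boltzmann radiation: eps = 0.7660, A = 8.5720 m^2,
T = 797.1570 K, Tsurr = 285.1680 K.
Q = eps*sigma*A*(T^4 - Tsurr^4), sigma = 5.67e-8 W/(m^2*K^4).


T^4 = 4.0381e+11
Tsurr^4 = 6.6131e+09
Q = 0.7660 * 5.67e-8 * 8.5720 * 3.9720e+11 = 147876.1834 W

147876.1834 W


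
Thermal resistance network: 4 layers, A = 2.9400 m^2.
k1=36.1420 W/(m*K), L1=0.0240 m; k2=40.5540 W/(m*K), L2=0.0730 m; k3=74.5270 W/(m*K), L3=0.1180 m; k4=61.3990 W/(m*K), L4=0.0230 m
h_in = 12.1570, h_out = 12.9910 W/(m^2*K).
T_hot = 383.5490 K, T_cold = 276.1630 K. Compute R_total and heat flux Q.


R_conv_in = 1/(12.1570*2.9400) = 0.0280
R_1 = 0.0240/(36.1420*2.9400) = 0.0002
R_2 = 0.0730/(40.5540*2.9400) = 0.0006
R_3 = 0.1180/(74.5270*2.9400) = 0.0005
R_4 = 0.0230/(61.3990*2.9400) = 0.0001
R_conv_out = 1/(12.9910*2.9400) = 0.0262
R_total = 0.0557 K/W
Q = 107.3860 / 0.0557 = 1929.1424 W

R_total = 0.0557 K/W, Q = 1929.1424 W


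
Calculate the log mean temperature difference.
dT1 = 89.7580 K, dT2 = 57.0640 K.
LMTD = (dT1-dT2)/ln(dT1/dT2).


dT1/dT2 = 1.5729
ln(dT1/dT2) = 0.4529
LMTD = 32.6940 / 0.4529 = 72.1812 K

72.1812 K


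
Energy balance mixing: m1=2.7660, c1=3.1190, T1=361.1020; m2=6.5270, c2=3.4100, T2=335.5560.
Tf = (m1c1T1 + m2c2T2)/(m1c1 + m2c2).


num = 10583.7759
den = 30.8842
Tf = 342.6920 K

342.6920 K


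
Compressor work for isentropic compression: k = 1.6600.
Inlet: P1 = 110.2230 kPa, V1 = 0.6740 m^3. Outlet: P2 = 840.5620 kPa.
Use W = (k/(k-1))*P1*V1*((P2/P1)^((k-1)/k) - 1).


(k-1)/k = 0.3976
(P2/P1)^exp = 2.2428
W = 2.5152 * 110.2230 * 0.6740 * (2.2428 - 1) = 232.2212 kJ

232.2212 kJ


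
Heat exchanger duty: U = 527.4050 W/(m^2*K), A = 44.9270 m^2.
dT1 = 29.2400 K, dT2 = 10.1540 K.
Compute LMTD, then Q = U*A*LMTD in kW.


LMTD = 18.0453 K
Q = 527.4050 * 44.9270 * 18.0453 = 427579.0610 W = 427.5791 kW

427.5791 kW


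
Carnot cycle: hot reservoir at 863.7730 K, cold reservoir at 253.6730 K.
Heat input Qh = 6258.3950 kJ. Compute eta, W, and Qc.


eta = 1 - 253.6730/863.7730 = 0.7063
W = 0.7063 * 6258.3950 = 4420.4285 kJ
Qc = 6258.3950 - 4420.4285 = 1837.9665 kJ

eta = 70.6320%, W = 4420.4285 kJ, Qc = 1837.9665 kJ


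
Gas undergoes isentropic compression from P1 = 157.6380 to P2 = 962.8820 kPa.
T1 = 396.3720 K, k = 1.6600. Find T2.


(k-1)/k = 0.3976
(P2/P1)^exp = 2.0534
T2 = 396.3720 * 2.0534 = 813.9057 K

813.9057 K


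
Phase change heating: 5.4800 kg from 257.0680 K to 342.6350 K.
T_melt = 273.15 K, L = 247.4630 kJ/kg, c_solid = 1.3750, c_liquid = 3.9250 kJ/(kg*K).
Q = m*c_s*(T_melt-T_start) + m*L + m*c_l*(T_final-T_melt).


Q1 (sensible, solid) = 5.4800 * 1.3750 * 16.0820 = 121.1779 kJ
Q2 (latent) = 5.4800 * 247.4630 = 1356.0972 kJ
Q3 (sensible, liquid) = 5.4800 * 3.9250 * 69.4850 = 1494.5529 kJ
Q_total = 2971.8280 kJ

2971.8280 kJ


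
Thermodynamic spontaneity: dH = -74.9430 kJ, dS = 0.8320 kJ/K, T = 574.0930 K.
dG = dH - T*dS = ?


T*dS = 574.0930 * 0.8320 = 477.6454 kJ
dG = -74.9430 - 477.6454 = -552.5884 kJ (spontaneous)

dG = -552.5884 kJ, spontaneous


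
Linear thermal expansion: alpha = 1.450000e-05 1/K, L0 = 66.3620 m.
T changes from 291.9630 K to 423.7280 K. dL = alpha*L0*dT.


dT = 131.7650 K
dL = 1.450000e-05 * 66.3620 * 131.7650 = 0.126791 m
L_final = 66.488791 m

dL = 0.126791 m


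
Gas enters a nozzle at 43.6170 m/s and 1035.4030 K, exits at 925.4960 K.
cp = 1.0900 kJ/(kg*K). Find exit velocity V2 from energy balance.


dT = 109.9070 K
2*cp*1000*dT = 239597.2600
V1^2 = 1902.4427
V2 = sqrt(241499.7027) = 491.4262 m/s

491.4262 m/s


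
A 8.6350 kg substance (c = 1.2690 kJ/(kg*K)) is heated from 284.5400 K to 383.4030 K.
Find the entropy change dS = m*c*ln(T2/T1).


T2/T1 = 1.3474
ln(T2/T1) = 0.2982
dS = 8.6350 * 1.2690 * 0.2982 = 3.2678 kJ/K

3.2678 kJ/K


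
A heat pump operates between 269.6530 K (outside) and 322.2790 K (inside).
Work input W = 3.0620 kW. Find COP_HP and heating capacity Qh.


COP = 322.2790 / 52.6260 = 6.1240
Qh = 6.1240 * 3.0620 = 18.7515 kW

COP = 6.1240, Qh = 18.7515 kW


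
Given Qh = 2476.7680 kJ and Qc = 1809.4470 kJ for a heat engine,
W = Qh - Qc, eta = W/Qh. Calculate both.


W = 2476.7680 - 1809.4470 = 667.3210 kJ
eta = 667.3210 / 2476.7680 = 0.2694 = 26.9432%

W = 667.3210 kJ, eta = 26.9432%


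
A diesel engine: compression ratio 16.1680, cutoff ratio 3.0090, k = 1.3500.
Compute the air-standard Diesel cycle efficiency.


r^(k-1) = 2.6487
rc^k = 4.4246
eta = 0.5233 = 52.3282%

52.3282%


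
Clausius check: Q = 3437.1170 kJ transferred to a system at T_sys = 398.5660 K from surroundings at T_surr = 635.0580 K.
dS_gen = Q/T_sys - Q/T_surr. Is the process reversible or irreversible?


dS_sys = 3437.1170/398.5660 = 8.6237 kJ/K
dS_surr = -3437.1170/635.0580 = -5.4123 kJ/K
dS_gen = 8.6237 - 5.4123 = 3.2114 kJ/K (irreversible)

dS_gen = 3.2114 kJ/K, irreversible


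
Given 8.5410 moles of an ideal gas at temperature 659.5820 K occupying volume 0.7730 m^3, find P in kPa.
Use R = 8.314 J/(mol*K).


P = nRT/V = 8.5410 * 8.314 * 659.5820 / 0.7730
= 46836.8347 / 0.7730 = 60590.9893 Pa = 60.5910 kPa

60.5910 kPa


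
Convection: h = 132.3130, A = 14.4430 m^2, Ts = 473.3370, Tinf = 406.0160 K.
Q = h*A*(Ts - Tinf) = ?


dT = 67.3210 K
Q = 132.3130 * 14.4430 * 67.3210 = 128650.2061 W

128650.2061 W


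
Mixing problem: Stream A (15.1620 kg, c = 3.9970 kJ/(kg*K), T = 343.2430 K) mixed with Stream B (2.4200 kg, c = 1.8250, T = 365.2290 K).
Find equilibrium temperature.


num = 22414.4226
den = 65.0190
Tf = 344.7364 K

344.7364 K


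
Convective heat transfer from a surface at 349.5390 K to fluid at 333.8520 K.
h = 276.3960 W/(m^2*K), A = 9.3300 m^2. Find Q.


dT = 15.6870 K
Q = 276.3960 * 9.3300 * 15.6870 = 40453.2384 W

40453.2384 W


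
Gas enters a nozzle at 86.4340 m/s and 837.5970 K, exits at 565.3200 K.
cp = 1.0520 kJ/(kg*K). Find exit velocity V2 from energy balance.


dT = 272.2770 K
2*cp*1000*dT = 572870.8080
V1^2 = 7470.8364
V2 = sqrt(580341.6444) = 761.8016 m/s

761.8016 m/s


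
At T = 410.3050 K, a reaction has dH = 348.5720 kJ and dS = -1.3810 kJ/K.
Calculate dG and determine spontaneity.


T*dS = 410.3050 * -1.3810 = -566.6312 kJ
dG = 348.5720 + 566.6312 = 915.2032 kJ (non-spontaneous)

dG = 915.2032 kJ, non-spontaneous


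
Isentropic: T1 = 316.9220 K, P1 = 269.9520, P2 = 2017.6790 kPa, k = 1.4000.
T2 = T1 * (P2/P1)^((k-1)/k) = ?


(k-1)/k = 0.2857
(P2/P1)^exp = 1.7766
T2 = 316.9220 * 1.7766 = 563.0443 K

563.0443 K


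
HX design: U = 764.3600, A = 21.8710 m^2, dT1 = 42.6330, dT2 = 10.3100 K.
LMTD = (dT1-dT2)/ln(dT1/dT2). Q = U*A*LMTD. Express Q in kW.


LMTD = 22.7705 K
Q = 764.3600 * 21.8710 * 22.7705 = 380661.0855 W = 380.6611 kW

380.6611 kW


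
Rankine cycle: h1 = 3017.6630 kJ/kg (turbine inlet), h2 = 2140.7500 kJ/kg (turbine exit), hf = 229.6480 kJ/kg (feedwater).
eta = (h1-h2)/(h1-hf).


W = 876.9130 kJ/kg
Q_in = 2788.0150 kJ/kg
eta = 0.3145 = 31.4530%

eta = 31.4530%


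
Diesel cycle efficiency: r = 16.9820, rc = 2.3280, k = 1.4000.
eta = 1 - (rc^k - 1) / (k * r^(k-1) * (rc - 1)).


r^(k-1) = 3.1045
rc^k = 3.2642
eta = 0.6077 = 60.7724%

60.7724%


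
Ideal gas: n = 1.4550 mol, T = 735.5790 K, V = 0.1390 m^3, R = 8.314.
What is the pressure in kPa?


P = nRT/V = 1.4550 * 8.314 * 735.5790 / 0.1390
= 8898.2035 / 0.1390 = 64015.8528 Pa = 64.0159 kPa

64.0159 kPa


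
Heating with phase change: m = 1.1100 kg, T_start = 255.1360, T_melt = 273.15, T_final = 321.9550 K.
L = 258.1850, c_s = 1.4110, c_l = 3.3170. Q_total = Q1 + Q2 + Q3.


Q1 (sensible, solid) = 1.1100 * 1.4110 * 18.0140 = 28.2137 kJ
Q2 (latent) = 1.1100 * 258.1850 = 286.5854 kJ
Q3 (sensible, liquid) = 1.1100 * 3.3170 * 48.8050 = 179.6937 kJ
Q_total = 494.4927 kJ

494.4927 kJ


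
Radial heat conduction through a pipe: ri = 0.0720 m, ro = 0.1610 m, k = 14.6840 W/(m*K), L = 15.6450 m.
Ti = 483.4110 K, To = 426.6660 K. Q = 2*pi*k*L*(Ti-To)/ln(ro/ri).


dT = 56.7450 K
ln(ro/ri) = 0.8047
Q = 2*pi*14.6840*15.6450*56.7450 / 0.8047 = 101782.4194 W

101782.4194 W


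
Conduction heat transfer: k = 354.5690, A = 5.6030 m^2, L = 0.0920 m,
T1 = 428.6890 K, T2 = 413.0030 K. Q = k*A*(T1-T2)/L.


dT = 15.6860 K
Q = 354.5690 * 5.6030 * 15.6860 / 0.0920 = 338723.8432 W

338723.8432 W


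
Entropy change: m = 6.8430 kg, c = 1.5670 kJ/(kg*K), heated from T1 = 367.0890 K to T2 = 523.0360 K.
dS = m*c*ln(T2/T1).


T2/T1 = 1.4248
ln(T2/T1) = 0.3540
dS = 6.8430 * 1.5670 * 0.3540 = 3.7964 kJ/K

3.7964 kJ/K


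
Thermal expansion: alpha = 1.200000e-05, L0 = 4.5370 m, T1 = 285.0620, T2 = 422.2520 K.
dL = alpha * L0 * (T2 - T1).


dT = 137.1900 K
dL = 1.200000e-05 * 4.5370 * 137.1900 = 0.007469 m
L_final = 4.544469 m

dL = 0.007469 m


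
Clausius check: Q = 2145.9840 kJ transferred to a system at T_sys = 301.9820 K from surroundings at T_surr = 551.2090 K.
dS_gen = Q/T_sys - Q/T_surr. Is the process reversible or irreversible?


dS_sys = 2145.9840/301.9820 = 7.1063 kJ/K
dS_surr = -2145.9840/551.2090 = -3.8932 kJ/K
dS_gen = 7.1063 - 3.8932 = 3.2131 kJ/K (irreversible)

dS_gen = 3.2131 kJ/K, irreversible


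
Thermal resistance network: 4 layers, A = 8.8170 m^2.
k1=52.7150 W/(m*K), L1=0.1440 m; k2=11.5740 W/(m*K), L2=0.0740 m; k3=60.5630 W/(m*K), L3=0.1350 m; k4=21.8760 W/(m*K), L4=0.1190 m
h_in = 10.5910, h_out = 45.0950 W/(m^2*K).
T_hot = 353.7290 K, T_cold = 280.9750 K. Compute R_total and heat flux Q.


R_conv_in = 1/(10.5910*8.8170) = 0.0107
R_1 = 0.1440/(52.7150*8.8170) = 0.0003
R_2 = 0.0740/(11.5740*8.8170) = 0.0007
R_3 = 0.1350/(60.5630*8.8170) = 0.0003
R_4 = 0.1190/(21.8760*8.8170) = 0.0006
R_conv_out = 1/(45.0950*8.8170) = 0.0025
R_total = 0.0151 K/W
Q = 72.7540 / 0.0151 = 4809.0200 W

R_total = 0.0151 K/W, Q = 4809.0200 W


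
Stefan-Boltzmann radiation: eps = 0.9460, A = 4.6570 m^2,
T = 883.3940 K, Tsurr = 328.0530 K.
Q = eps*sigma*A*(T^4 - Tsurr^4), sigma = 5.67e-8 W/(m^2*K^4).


T^4 = 6.0900e+11
Tsurr^4 = 1.1582e+10
Q = 0.9460 * 5.67e-8 * 4.6570 * 5.9742e+11 = 149231.1137 W

149231.1137 W


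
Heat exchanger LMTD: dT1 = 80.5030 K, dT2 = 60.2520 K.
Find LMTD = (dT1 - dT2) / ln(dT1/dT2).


dT1/dT2 = 1.3361
ln(dT1/dT2) = 0.2898
LMTD = 20.2510 / 0.2898 = 69.8892 K

69.8892 K


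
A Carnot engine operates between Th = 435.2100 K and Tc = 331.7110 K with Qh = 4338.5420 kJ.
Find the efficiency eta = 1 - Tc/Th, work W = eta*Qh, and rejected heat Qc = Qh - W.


eta = 1 - 331.7110/435.2100 = 0.2378
W = 0.2378 * 4338.5420 = 1031.7657 kJ
Qc = 4338.5420 - 1031.7657 = 3306.7763 kJ

eta = 23.7814%, W = 1031.7657 kJ, Qc = 3306.7763 kJ


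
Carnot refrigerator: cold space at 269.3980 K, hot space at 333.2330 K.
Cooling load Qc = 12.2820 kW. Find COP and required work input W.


COP = 269.3980 / 63.8350 = 4.2202
W = 12.2820 / 4.2202 = 2.9103 kW

COP = 4.2202, W = 2.9103 kW


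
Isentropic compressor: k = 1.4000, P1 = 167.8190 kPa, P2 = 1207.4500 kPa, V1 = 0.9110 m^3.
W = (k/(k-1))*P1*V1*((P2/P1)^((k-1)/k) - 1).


(k-1)/k = 0.2857
(P2/P1)^exp = 1.7574
W = 3.5000 * 167.8190 * 0.9110 * (1.7574 - 1) = 405.2660 kJ

405.2660 kJ


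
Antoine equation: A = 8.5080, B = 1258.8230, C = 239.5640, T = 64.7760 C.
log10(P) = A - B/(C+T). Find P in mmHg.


C+T = 304.3400
B/(C+T) = 4.1362
log10(P) = 8.5080 - 4.1362 = 4.3718
P = 10^4.3718 = 23537.5321 mmHg

23537.5321 mmHg


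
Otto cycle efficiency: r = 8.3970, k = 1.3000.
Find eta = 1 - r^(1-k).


r^(k-1) = 1.8934
eta = 1 - 1/1.8934 = 0.4718 = 47.1843%

47.1843%


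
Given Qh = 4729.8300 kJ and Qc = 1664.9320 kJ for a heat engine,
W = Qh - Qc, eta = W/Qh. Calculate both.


W = 4729.8300 - 1664.9320 = 3064.8980 kJ
eta = 3064.8980 / 4729.8300 = 0.6480 = 64.7993%

W = 3064.8980 kJ, eta = 64.7993%


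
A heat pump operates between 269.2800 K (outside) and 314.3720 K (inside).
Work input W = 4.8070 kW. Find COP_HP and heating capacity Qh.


COP = 314.3720 / 45.0920 = 6.9718
Qh = 6.9718 * 4.8070 = 33.5134 kW

COP = 6.9718, Qh = 33.5134 kW


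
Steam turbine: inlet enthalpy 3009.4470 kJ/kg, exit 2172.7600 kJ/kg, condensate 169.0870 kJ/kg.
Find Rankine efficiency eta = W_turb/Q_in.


W = 836.6870 kJ/kg
Q_in = 2840.3600 kJ/kg
eta = 0.2946 = 29.4571%

eta = 29.4571%


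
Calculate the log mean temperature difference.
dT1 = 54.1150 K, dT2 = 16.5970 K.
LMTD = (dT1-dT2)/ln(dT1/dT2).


dT1/dT2 = 3.2605
ln(dT1/dT2) = 1.1819
LMTD = 37.5180 / 1.1819 = 31.7441 K

31.7441 K


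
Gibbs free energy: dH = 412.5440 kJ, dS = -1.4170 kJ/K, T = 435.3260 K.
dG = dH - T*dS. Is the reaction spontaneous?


T*dS = 435.3260 * -1.4170 = -616.8569 kJ
dG = 412.5440 + 616.8569 = 1029.4009 kJ (non-spontaneous)

dG = 1029.4009 kJ, non-spontaneous


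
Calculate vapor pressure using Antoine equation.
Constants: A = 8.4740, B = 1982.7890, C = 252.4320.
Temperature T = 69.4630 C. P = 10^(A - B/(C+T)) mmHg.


C+T = 321.8950
B/(C+T) = 6.1597
log10(P) = 8.4740 - 6.1597 = 2.3143
P = 10^2.3143 = 206.1871 mmHg

206.1871 mmHg


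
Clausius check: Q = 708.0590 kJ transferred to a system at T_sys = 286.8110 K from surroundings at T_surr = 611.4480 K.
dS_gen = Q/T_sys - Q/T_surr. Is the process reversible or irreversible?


dS_sys = 708.0590/286.8110 = 2.4687 kJ/K
dS_surr = -708.0590/611.4480 = -1.1580 kJ/K
dS_gen = 2.4687 - 1.1580 = 1.3107 kJ/K (irreversible)

dS_gen = 1.3107 kJ/K, irreversible


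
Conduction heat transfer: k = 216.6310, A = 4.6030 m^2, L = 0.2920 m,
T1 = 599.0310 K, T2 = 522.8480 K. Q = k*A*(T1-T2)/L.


dT = 76.1830 K
Q = 216.6310 * 4.6030 * 76.1830 / 0.2920 = 260157.7684 W

260157.7684 W


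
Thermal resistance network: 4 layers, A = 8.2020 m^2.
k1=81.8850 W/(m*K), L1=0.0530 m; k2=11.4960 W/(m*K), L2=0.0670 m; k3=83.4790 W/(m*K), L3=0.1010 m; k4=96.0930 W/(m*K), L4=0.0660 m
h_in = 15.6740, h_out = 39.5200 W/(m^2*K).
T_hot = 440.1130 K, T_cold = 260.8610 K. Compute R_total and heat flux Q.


R_conv_in = 1/(15.6740*8.2020) = 0.0078
R_1 = 0.0530/(81.8850*8.2020) = 7.8914e-05
R_2 = 0.0670/(11.4960*8.2020) = 0.0007
R_3 = 0.1010/(83.4790*8.2020) = 0.0001
R_4 = 0.0660/(96.0930*8.2020) = 8.3740e-05
R_conv_out = 1/(39.5200*8.2020) = 0.0031
R_total = 0.0119 K/W
Q = 179.2520 / 0.0119 = 15082.9966 W

R_total = 0.0119 K/W, Q = 15082.9966 W


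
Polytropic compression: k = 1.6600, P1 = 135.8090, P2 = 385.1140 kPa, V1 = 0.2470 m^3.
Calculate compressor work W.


(k-1)/k = 0.3976
(P2/P1)^exp = 1.5135
W = 2.5152 * 135.8090 * 0.2470 * (1.5135 - 1) = 43.3215 kJ

43.3215 kJ


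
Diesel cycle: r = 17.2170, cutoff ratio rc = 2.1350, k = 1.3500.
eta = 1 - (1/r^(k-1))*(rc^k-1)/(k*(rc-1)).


r^(k-1) = 2.7076
rc^k = 2.7841
eta = 0.5700 = 56.9961%

56.9961%


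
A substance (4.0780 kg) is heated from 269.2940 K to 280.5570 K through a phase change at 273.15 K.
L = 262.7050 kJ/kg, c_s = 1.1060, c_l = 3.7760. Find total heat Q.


Q1 (sensible, solid) = 4.0780 * 1.1060 * 3.8560 = 17.3916 kJ
Q2 (latent) = 4.0780 * 262.7050 = 1071.3110 kJ
Q3 (sensible, liquid) = 4.0780 * 3.7760 * 7.4070 = 114.0569 kJ
Q_total = 1202.7595 kJ

1202.7595 kJ


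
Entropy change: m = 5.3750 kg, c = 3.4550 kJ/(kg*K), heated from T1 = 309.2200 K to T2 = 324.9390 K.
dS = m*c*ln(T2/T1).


T2/T1 = 1.0508
ln(T2/T1) = 0.0496
dS = 5.3750 * 3.4550 * 0.0496 = 0.9208 kJ/K

0.9208 kJ/K


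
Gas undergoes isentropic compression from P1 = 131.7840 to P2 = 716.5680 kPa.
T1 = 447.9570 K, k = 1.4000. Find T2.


(k-1)/k = 0.2857
(P2/P1)^exp = 1.6222
T2 = 447.9570 * 1.6222 = 726.6899 K

726.6899 K


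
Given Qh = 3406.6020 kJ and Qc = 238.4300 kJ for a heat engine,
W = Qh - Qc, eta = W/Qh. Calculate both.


W = 3406.6020 - 238.4300 = 3168.1720 kJ
eta = 3168.1720 / 3406.6020 = 0.9300 = 93.0009%

W = 3168.1720 kJ, eta = 93.0009%


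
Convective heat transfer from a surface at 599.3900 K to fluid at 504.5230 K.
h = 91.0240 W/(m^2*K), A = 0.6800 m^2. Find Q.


dT = 94.8670 K
Q = 91.0240 * 0.6800 * 94.8670 = 5871.9182 W

5871.9182 W


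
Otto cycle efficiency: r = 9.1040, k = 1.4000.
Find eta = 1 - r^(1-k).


r^(k-1) = 2.4193
eta = 1 - 1/2.4193 = 0.5867 = 58.6660%

58.6660%


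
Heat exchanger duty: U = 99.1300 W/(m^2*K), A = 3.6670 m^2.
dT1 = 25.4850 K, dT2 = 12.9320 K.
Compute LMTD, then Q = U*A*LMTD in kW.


LMTD = 18.5042 K
Q = 99.1300 * 3.6670 * 18.5042 = 6726.4697 W = 6.7265 kW

6.7265 kW


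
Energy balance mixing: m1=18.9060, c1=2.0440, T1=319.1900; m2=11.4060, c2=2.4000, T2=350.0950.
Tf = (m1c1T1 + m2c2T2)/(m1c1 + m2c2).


num = 21918.3755
den = 66.0183
Tf = 332.0047 K

332.0047 K


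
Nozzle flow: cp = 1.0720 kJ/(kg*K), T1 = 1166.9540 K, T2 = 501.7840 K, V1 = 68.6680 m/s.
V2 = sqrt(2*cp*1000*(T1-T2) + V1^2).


dT = 665.1700 K
2*cp*1000*dT = 1426124.4800
V1^2 = 4715.2942
V2 = sqrt(1430839.7742) = 1196.1772 m/s

1196.1772 m/s


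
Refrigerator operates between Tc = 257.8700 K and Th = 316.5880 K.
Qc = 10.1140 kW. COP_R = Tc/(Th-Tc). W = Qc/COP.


COP = 257.8700 / 58.7180 = 4.3917
W = 10.1140 / 4.3917 = 2.3030 kW

COP = 4.3917, W = 2.3030 kW


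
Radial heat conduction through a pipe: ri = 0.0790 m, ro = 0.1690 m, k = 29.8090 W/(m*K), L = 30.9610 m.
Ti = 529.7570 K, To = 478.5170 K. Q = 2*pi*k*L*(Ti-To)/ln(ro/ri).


dT = 51.2400 K
ln(ro/ri) = 0.7605
Q = 2*pi*29.8090*30.9610*51.2400 / 0.7605 = 390733.1145 W

390733.1145 W


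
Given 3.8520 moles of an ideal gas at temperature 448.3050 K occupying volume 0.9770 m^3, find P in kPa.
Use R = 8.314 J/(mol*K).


P = nRT/V = 3.8520 * 8.314 * 448.3050 / 0.9770
= 14357.2043 / 0.9770 = 14695.1938 Pa = 14.6952 kPa

14.6952 kPa


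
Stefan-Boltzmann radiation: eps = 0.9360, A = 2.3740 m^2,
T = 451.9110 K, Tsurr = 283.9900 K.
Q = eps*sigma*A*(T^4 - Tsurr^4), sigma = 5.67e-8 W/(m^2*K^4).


T^4 = 4.1707e+10
Tsurr^4 = 6.5045e+09
Q = 0.9360 * 5.67e-8 * 2.3740 * 3.5203e+10 = 4435.2351 W

4435.2351 W


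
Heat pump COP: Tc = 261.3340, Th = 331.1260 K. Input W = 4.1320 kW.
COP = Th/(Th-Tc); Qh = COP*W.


COP = 331.1260 / 69.7920 = 4.7445
Qh = 4.7445 * 4.1320 = 19.6041 kW

COP = 4.7445, Qh = 19.6041 kW


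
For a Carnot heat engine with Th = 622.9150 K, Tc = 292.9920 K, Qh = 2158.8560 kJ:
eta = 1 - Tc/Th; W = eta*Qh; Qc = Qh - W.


eta = 1 - 292.9920/622.9150 = 0.5296
W = 0.5296 * 2158.8560 = 1143.4245 kJ
Qc = 2158.8560 - 1143.4245 = 1015.4315 kJ

eta = 52.9644%, W = 1143.4245 kJ, Qc = 1015.4315 kJ


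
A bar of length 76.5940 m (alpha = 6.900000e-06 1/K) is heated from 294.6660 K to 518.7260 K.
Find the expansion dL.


dT = 224.0600 K
dL = 6.900000e-06 * 76.5940 * 224.0600 = 0.118415 m
L_final = 76.712415 m

dL = 0.118415 m


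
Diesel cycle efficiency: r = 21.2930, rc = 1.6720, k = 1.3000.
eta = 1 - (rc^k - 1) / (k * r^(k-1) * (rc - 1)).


r^(k-1) = 2.5031
rc^k = 1.9508
eta = 0.5652 = 56.5196%

56.5196%


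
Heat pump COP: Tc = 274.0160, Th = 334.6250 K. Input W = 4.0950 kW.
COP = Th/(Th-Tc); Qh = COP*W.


COP = 334.6250 / 60.6090 = 5.5210
Qh = 5.5210 * 4.0950 = 22.6087 kW

COP = 5.5210, Qh = 22.6087 kW


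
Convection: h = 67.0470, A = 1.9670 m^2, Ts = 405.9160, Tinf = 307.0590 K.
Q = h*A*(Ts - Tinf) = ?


dT = 98.8570 K
Q = 67.0470 * 1.9670 * 98.8570 = 13037.4044 W

13037.4044 W


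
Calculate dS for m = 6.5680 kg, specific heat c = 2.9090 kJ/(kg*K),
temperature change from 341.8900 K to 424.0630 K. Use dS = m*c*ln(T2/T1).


T2/T1 = 1.2403
ln(T2/T1) = 0.2154
dS = 6.5680 * 2.9090 * 0.2154 = 4.1154 kJ/K

4.1154 kJ/K


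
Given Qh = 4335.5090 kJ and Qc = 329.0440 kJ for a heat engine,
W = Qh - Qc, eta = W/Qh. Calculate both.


W = 4335.5090 - 329.0440 = 4006.4650 kJ
eta = 4006.4650 / 4335.5090 = 0.9241 = 92.4105%

W = 4006.4650 kJ, eta = 92.4105%


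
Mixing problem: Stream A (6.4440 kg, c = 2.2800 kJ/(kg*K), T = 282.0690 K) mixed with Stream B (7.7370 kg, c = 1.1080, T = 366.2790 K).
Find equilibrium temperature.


num = 7284.2099
den = 23.2649
Tf = 313.0985 K

313.0985 K
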